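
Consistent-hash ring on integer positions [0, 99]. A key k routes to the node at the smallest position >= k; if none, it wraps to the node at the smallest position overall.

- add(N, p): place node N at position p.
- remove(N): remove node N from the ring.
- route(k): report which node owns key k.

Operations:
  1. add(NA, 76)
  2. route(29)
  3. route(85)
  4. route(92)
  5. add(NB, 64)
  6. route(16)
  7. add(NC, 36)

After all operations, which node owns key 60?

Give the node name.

Answer: NB

Derivation:
Op 1: add NA@76 -> ring=[76:NA]
Op 2: route key 29: smallest pos >= 29 is 76 -> NA
Op 3: route key 85: none >= 85, wrap to smallest pos 76 -> NA
Op 4: route key 92: none >= 92, wrap to smallest pos 76 -> NA
Op 5: add NB@64 -> ring=[64:NB,76:NA]
Op 6: route key 16: smallest pos >= 16 is 64 -> NB
Op 7: add NC@36 -> ring=[36:NC,64:NB,76:NA]
Final route key 60: smallest pos >= 60 is 64 -> NB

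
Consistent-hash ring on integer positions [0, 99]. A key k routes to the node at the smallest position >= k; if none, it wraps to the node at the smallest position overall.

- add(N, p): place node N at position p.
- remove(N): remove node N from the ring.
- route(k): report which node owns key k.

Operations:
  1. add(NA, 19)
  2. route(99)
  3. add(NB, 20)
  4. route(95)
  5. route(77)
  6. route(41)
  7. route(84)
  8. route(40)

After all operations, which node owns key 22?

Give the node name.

Answer: NA

Derivation:
Op 1: add NA@19 -> ring=[19:NA]
Op 2: route key 99: none >= 99, wrap to smallest pos 19 -> NA
Op 3: add NB@20 -> ring=[19:NA,20:NB]
Op 4: route key 95: none >= 95, wrap to smallest pos 19 -> NA
Op 5: route key 77: none >= 77, wrap to smallest pos 19 -> NA
Op 6: route key 41: none >= 41, wrap to smallest pos 19 -> NA
Op 7: route key 84: none >= 84, wrap to smallest pos 19 -> NA
Op 8: route key 40: none >= 40, wrap to smallest pos 19 -> NA
Final route key 22: none >= 22, wrap to smallest pos 19 -> NA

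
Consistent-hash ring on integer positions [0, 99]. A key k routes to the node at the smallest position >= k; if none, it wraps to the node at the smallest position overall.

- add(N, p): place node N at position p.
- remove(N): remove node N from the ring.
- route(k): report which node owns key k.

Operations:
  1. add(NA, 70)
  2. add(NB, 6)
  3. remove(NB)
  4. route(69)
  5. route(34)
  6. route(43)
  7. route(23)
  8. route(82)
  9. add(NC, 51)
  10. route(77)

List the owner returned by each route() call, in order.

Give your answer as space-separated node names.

Op 1: add NA@70 -> ring=[70:NA]
Op 2: add NB@6 -> ring=[6:NB,70:NA]
Op 3: remove NB -> ring=[70:NA]
Op 4: route key 69: smallest pos >= 69 is 70 -> NA
Op 5: route key 34: smallest pos >= 34 is 70 -> NA
Op 6: route key 43: smallest pos >= 43 is 70 -> NA
Op 7: route key 23: smallest pos >= 23 is 70 -> NA
Op 8: route key 82: none >= 82, wrap to smallest pos 70 -> NA
Op 9: add NC@51 -> ring=[51:NC,70:NA]
Op 10: route key 77: none >= 77, wrap to smallest pos 51 -> NC

Answer: NA NA NA NA NA NC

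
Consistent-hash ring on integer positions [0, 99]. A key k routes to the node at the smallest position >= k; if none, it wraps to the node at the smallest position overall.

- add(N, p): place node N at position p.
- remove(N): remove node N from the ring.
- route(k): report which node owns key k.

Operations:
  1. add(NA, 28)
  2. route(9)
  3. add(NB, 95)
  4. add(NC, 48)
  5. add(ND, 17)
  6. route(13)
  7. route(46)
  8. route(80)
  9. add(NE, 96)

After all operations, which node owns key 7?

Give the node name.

Op 1: add NA@28 -> ring=[28:NA]
Op 2: route key 9: smallest pos >= 9 is 28 -> NA
Op 3: add NB@95 -> ring=[28:NA,95:NB]
Op 4: add NC@48 -> ring=[28:NA,48:NC,95:NB]
Op 5: add ND@17 -> ring=[17:ND,28:NA,48:NC,95:NB]
Op 6: route key 13: smallest pos >= 13 is 17 -> ND
Op 7: route key 46: smallest pos >= 46 is 48 -> NC
Op 8: route key 80: smallest pos >= 80 is 95 -> NB
Op 9: add NE@96 -> ring=[17:ND,28:NA,48:NC,95:NB,96:NE]
Final route key 7: smallest pos >= 7 is 17 -> ND

Answer: ND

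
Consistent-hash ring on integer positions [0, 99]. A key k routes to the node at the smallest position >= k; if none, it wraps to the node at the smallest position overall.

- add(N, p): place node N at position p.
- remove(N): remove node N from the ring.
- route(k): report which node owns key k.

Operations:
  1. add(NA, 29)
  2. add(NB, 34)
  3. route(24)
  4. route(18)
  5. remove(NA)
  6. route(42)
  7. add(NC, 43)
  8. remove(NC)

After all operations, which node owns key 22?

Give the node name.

Op 1: add NA@29 -> ring=[29:NA]
Op 2: add NB@34 -> ring=[29:NA,34:NB]
Op 3: route key 24: smallest pos >= 24 is 29 -> NA
Op 4: route key 18: smallest pos >= 18 is 29 -> NA
Op 5: remove NA -> ring=[34:NB]
Op 6: route key 42: none >= 42, wrap to smallest pos 34 -> NB
Op 7: add NC@43 -> ring=[34:NB,43:NC]
Op 8: remove NC -> ring=[34:NB]
Final route key 22: smallest pos >= 22 is 34 -> NB

Answer: NB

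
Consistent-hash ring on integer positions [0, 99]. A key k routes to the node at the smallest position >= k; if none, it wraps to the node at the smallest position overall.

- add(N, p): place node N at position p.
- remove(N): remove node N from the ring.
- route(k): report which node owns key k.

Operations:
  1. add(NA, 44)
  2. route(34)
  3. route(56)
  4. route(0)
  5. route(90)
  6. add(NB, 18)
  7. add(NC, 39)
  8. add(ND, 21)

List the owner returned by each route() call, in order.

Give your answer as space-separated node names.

Op 1: add NA@44 -> ring=[44:NA]
Op 2: route key 34: smallest pos >= 34 is 44 -> NA
Op 3: route key 56: none >= 56, wrap to smallest pos 44 -> NA
Op 4: route key 0: smallest pos >= 0 is 44 -> NA
Op 5: route key 90: none >= 90, wrap to smallest pos 44 -> NA
Op 6: add NB@18 -> ring=[18:NB,44:NA]
Op 7: add NC@39 -> ring=[18:NB,39:NC,44:NA]
Op 8: add ND@21 -> ring=[18:NB,21:ND,39:NC,44:NA]

Answer: NA NA NA NA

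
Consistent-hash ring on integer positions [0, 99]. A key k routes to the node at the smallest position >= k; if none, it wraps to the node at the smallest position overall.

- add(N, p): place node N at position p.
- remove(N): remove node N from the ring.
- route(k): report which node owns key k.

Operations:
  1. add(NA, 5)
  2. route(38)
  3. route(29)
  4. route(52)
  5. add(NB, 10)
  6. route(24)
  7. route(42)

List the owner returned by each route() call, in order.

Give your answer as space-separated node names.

Op 1: add NA@5 -> ring=[5:NA]
Op 2: route key 38: none >= 38, wrap to smallest pos 5 -> NA
Op 3: route key 29: none >= 29, wrap to smallest pos 5 -> NA
Op 4: route key 52: none >= 52, wrap to smallest pos 5 -> NA
Op 5: add NB@10 -> ring=[5:NA,10:NB]
Op 6: route key 24: none >= 24, wrap to smallest pos 5 -> NA
Op 7: route key 42: none >= 42, wrap to smallest pos 5 -> NA

Answer: NA NA NA NA NA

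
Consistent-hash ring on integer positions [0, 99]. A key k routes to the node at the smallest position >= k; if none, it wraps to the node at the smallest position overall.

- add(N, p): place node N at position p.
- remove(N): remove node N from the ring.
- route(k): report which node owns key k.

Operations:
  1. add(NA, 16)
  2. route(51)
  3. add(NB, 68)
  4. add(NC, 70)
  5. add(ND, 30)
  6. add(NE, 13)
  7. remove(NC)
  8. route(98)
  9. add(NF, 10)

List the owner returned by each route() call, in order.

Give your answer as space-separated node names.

Answer: NA NE

Derivation:
Op 1: add NA@16 -> ring=[16:NA]
Op 2: route key 51: none >= 51, wrap to smallest pos 16 -> NA
Op 3: add NB@68 -> ring=[16:NA,68:NB]
Op 4: add NC@70 -> ring=[16:NA,68:NB,70:NC]
Op 5: add ND@30 -> ring=[16:NA,30:ND,68:NB,70:NC]
Op 6: add NE@13 -> ring=[13:NE,16:NA,30:ND,68:NB,70:NC]
Op 7: remove NC -> ring=[13:NE,16:NA,30:ND,68:NB]
Op 8: route key 98: none >= 98, wrap to smallest pos 13 -> NE
Op 9: add NF@10 -> ring=[10:NF,13:NE,16:NA,30:ND,68:NB]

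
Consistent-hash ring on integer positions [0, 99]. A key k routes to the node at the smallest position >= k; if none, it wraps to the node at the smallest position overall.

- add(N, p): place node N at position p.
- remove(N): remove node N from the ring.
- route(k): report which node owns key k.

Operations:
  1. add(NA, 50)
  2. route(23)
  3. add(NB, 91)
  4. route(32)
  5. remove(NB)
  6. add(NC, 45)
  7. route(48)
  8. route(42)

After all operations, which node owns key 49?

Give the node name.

Op 1: add NA@50 -> ring=[50:NA]
Op 2: route key 23: smallest pos >= 23 is 50 -> NA
Op 3: add NB@91 -> ring=[50:NA,91:NB]
Op 4: route key 32: smallest pos >= 32 is 50 -> NA
Op 5: remove NB -> ring=[50:NA]
Op 6: add NC@45 -> ring=[45:NC,50:NA]
Op 7: route key 48: smallest pos >= 48 is 50 -> NA
Op 8: route key 42: smallest pos >= 42 is 45 -> NC
Final route key 49: smallest pos >= 49 is 50 -> NA

Answer: NA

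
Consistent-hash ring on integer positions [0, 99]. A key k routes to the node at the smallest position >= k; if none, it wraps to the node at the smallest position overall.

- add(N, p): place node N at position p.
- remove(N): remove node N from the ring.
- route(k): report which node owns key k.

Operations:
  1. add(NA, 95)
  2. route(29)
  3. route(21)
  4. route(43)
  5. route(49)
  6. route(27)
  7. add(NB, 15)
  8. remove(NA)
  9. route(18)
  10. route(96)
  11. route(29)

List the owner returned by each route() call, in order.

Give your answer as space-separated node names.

Op 1: add NA@95 -> ring=[95:NA]
Op 2: route key 29: smallest pos >= 29 is 95 -> NA
Op 3: route key 21: smallest pos >= 21 is 95 -> NA
Op 4: route key 43: smallest pos >= 43 is 95 -> NA
Op 5: route key 49: smallest pos >= 49 is 95 -> NA
Op 6: route key 27: smallest pos >= 27 is 95 -> NA
Op 7: add NB@15 -> ring=[15:NB,95:NA]
Op 8: remove NA -> ring=[15:NB]
Op 9: route key 18: none >= 18, wrap to smallest pos 15 -> NB
Op 10: route key 96: none >= 96, wrap to smallest pos 15 -> NB
Op 11: route key 29: none >= 29, wrap to smallest pos 15 -> NB

Answer: NA NA NA NA NA NB NB NB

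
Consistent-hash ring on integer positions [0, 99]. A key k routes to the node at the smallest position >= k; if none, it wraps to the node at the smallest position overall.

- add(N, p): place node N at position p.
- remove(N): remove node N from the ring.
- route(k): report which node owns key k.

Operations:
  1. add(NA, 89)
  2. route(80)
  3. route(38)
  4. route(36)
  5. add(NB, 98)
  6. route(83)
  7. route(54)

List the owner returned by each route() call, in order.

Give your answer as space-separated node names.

Answer: NA NA NA NA NA

Derivation:
Op 1: add NA@89 -> ring=[89:NA]
Op 2: route key 80: smallest pos >= 80 is 89 -> NA
Op 3: route key 38: smallest pos >= 38 is 89 -> NA
Op 4: route key 36: smallest pos >= 36 is 89 -> NA
Op 5: add NB@98 -> ring=[89:NA,98:NB]
Op 6: route key 83: smallest pos >= 83 is 89 -> NA
Op 7: route key 54: smallest pos >= 54 is 89 -> NA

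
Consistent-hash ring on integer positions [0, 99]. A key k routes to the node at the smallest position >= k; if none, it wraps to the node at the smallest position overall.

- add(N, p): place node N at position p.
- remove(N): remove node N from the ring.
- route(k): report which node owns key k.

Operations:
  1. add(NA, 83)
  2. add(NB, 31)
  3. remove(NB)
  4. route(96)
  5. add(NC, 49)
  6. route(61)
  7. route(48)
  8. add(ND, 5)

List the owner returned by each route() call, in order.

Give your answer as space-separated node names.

Answer: NA NA NC

Derivation:
Op 1: add NA@83 -> ring=[83:NA]
Op 2: add NB@31 -> ring=[31:NB,83:NA]
Op 3: remove NB -> ring=[83:NA]
Op 4: route key 96: none >= 96, wrap to smallest pos 83 -> NA
Op 5: add NC@49 -> ring=[49:NC,83:NA]
Op 6: route key 61: smallest pos >= 61 is 83 -> NA
Op 7: route key 48: smallest pos >= 48 is 49 -> NC
Op 8: add ND@5 -> ring=[5:ND,49:NC,83:NA]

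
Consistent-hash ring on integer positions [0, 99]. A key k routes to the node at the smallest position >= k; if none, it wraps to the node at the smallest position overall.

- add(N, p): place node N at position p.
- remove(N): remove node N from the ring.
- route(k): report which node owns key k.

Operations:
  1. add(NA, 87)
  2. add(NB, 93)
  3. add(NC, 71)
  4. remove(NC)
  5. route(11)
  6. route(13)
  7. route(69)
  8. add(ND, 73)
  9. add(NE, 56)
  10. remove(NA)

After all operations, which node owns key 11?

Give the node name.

Op 1: add NA@87 -> ring=[87:NA]
Op 2: add NB@93 -> ring=[87:NA,93:NB]
Op 3: add NC@71 -> ring=[71:NC,87:NA,93:NB]
Op 4: remove NC -> ring=[87:NA,93:NB]
Op 5: route key 11: smallest pos >= 11 is 87 -> NA
Op 6: route key 13: smallest pos >= 13 is 87 -> NA
Op 7: route key 69: smallest pos >= 69 is 87 -> NA
Op 8: add ND@73 -> ring=[73:ND,87:NA,93:NB]
Op 9: add NE@56 -> ring=[56:NE,73:ND,87:NA,93:NB]
Op 10: remove NA -> ring=[56:NE,73:ND,93:NB]
Final route key 11: smallest pos >= 11 is 56 -> NE

Answer: NE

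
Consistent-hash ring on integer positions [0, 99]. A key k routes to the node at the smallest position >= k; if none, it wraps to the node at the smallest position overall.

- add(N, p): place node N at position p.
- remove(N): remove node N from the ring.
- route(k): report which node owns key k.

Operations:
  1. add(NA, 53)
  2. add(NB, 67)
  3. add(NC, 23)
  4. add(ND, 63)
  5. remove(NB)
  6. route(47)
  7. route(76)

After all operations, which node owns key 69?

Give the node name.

Op 1: add NA@53 -> ring=[53:NA]
Op 2: add NB@67 -> ring=[53:NA,67:NB]
Op 3: add NC@23 -> ring=[23:NC,53:NA,67:NB]
Op 4: add ND@63 -> ring=[23:NC,53:NA,63:ND,67:NB]
Op 5: remove NB -> ring=[23:NC,53:NA,63:ND]
Op 6: route key 47: smallest pos >= 47 is 53 -> NA
Op 7: route key 76: none >= 76, wrap to smallest pos 23 -> NC
Final route key 69: none >= 69, wrap to smallest pos 23 -> NC

Answer: NC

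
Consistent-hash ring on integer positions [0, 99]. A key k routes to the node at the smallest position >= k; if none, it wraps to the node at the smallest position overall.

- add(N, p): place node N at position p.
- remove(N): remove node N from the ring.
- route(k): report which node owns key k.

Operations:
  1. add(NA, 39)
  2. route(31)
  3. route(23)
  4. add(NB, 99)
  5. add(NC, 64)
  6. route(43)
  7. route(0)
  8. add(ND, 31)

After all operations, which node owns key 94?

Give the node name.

Answer: NB

Derivation:
Op 1: add NA@39 -> ring=[39:NA]
Op 2: route key 31: smallest pos >= 31 is 39 -> NA
Op 3: route key 23: smallest pos >= 23 is 39 -> NA
Op 4: add NB@99 -> ring=[39:NA,99:NB]
Op 5: add NC@64 -> ring=[39:NA,64:NC,99:NB]
Op 6: route key 43: smallest pos >= 43 is 64 -> NC
Op 7: route key 0: smallest pos >= 0 is 39 -> NA
Op 8: add ND@31 -> ring=[31:ND,39:NA,64:NC,99:NB]
Final route key 94: smallest pos >= 94 is 99 -> NB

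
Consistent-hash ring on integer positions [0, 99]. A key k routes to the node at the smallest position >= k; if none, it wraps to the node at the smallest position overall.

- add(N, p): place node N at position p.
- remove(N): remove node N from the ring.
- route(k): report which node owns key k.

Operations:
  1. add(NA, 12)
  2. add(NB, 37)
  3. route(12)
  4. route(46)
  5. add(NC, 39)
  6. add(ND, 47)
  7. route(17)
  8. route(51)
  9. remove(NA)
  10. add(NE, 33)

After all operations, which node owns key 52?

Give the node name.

Op 1: add NA@12 -> ring=[12:NA]
Op 2: add NB@37 -> ring=[12:NA,37:NB]
Op 3: route key 12: smallest pos >= 12 is 12 -> NA
Op 4: route key 46: none >= 46, wrap to smallest pos 12 -> NA
Op 5: add NC@39 -> ring=[12:NA,37:NB,39:NC]
Op 6: add ND@47 -> ring=[12:NA,37:NB,39:NC,47:ND]
Op 7: route key 17: smallest pos >= 17 is 37 -> NB
Op 8: route key 51: none >= 51, wrap to smallest pos 12 -> NA
Op 9: remove NA -> ring=[37:NB,39:NC,47:ND]
Op 10: add NE@33 -> ring=[33:NE,37:NB,39:NC,47:ND]
Final route key 52: none >= 52, wrap to smallest pos 33 -> NE

Answer: NE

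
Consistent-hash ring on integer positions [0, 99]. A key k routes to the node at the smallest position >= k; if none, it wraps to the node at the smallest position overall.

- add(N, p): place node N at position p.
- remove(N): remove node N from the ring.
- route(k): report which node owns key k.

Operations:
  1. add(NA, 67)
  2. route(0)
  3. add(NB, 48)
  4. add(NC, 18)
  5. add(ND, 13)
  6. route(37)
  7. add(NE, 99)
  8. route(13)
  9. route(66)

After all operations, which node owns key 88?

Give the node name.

Op 1: add NA@67 -> ring=[67:NA]
Op 2: route key 0: smallest pos >= 0 is 67 -> NA
Op 3: add NB@48 -> ring=[48:NB,67:NA]
Op 4: add NC@18 -> ring=[18:NC,48:NB,67:NA]
Op 5: add ND@13 -> ring=[13:ND,18:NC,48:NB,67:NA]
Op 6: route key 37: smallest pos >= 37 is 48 -> NB
Op 7: add NE@99 -> ring=[13:ND,18:NC,48:NB,67:NA,99:NE]
Op 8: route key 13: smallest pos >= 13 is 13 -> ND
Op 9: route key 66: smallest pos >= 66 is 67 -> NA
Final route key 88: smallest pos >= 88 is 99 -> NE

Answer: NE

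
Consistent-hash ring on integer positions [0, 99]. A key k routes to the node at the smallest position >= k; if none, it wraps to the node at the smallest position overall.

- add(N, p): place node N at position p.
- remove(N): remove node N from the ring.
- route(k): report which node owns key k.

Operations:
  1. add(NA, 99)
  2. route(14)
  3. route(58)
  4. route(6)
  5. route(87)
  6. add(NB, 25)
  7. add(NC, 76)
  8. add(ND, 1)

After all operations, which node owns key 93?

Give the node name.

Answer: NA

Derivation:
Op 1: add NA@99 -> ring=[99:NA]
Op 2: route key 14: smallest pos >= 14 is 99 -> NA
Op 3: route key 58: smallest pos >= 58 is 99 -> NA
Op 4: route key 6: smallest pos >= 6 is 99 -> NA
Op 5: route key 87: smallest pos >= 87 is 99 -> NA
Op 6: add NB@25 -> ring=[25:NB,99:NA]
Op 7: add NC@76 -> ring=[25:NB,76:NC,99:NA]
Op 8: add ND@1 -> ring=[1:ND,25:NB,76:NC,99:NA]
Final route key 93: smallest pos >= 93 is 99 -> NA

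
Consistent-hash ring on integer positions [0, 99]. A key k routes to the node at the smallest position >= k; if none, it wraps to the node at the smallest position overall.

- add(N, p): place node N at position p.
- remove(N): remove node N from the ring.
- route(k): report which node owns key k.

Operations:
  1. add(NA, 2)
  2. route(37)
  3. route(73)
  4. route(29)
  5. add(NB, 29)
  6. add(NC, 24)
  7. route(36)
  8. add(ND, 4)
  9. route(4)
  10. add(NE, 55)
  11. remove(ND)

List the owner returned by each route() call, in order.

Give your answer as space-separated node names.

Answer: NA NA NA NA ND

Derivation:
Op 1: add NA@2 -> ring=[2:NA]
Op 2: route key 37: none >= 37, wrap to smallest pos 2 -> NA
Op 3: route key 73: none >= 73, wrap to smallest pos 2 -> NA
Op 4: route key 29: none >= 29, wrap to smallest pos 2 -> NA
Op 5: add NB@29 -> ring=[2:NA,29:NB]
Op 6: add NC@24 -> ring=[2:NA,24:NC,29:NB]
Op 7: route key 36: none >= 36, wrap to smallest pos 2 -> NA
Op 8: add ND@4 -> ring=[2:NA,4:ND,24:NC,29:NB]
Op 9: route key 4: smallest pos >= 4 is 4 -> ND
Op 10: add NE@55 -> ring=[2:NA,4:ND,24:NC,29:NB,55:NE]
Op 11: remove ND -> ring=[2:NA,24:NC,29:NB,55:NE]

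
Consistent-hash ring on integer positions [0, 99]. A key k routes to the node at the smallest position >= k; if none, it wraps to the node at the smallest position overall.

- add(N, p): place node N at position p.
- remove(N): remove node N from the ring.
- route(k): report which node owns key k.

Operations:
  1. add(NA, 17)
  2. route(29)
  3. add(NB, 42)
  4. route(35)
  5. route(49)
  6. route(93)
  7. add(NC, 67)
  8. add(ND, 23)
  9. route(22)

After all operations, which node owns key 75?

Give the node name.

Op 1: add NA@17 -> ring=[17:NA]
Op 2: route key 29: none >= 29, wrap to smallest pos 17 -> NA
Op 3: add NB@42 -> ring=[17:NA,42:NB]
Op 4: route key 35: smallest pos >= 35 is 42 -> NB
Op 5: route key 49: none >= 49, wrap to smallest pos 17 -> NA
Op 6: route key 93: none >= 93, wrap to smallest pos 17 -> NA
Op 7: add NC@67 -> ring=[17:NA,42:NB,67:NC]
Op 8: add ND@23 -> ring=[17:NA,23:ND,42:NB,67:NC]
Op 9: route key 22: smallest pos >= 22 is 23 -> ND
Final route key 75: none >= 75, wrap to smallest pos 17 -> NA

Answer: NA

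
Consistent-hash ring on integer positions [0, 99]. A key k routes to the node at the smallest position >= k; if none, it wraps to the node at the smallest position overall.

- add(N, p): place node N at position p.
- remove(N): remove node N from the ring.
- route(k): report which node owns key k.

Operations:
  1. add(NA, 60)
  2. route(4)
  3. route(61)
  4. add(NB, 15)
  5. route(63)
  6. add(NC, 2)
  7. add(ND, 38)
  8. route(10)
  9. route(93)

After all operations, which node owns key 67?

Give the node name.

Op 1: add NA@60 -> ring=[60:NA]
Op 2: route key 4: smallest pos >= 4 is 60 -> NA
Op 3: route key 61: none >= 61, wrap to smallest pos 60 -> NA
Op 4: add NB@15 -> ring=[15:NB,60:NA]
Op 5: route key 63: none >= 63, wrap to smallest pos 15 -> NB
Op 6: add NC@2 -> ring=[2:NC,15:NB,60:NA]
Op 7: add ND@38 -> ring=[2:NC,15:NB,38:ND,60:NA]
Op 8: route key 10: smallest pos >= 10 is 15 -> NB
Op 9: route key 93: none >= 93, wrap to smallest pos 2 -> NC
Final route key 67: none >= 67, wrap to smallest pos 2 -> NC

Answer: NC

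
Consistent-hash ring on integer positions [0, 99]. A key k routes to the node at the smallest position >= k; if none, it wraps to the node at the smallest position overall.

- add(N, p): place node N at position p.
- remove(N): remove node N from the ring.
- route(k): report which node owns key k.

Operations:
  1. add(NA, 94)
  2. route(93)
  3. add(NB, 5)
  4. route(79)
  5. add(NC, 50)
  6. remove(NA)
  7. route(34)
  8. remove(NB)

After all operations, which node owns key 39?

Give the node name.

Answer: NC

Derivation:
Op 1: add NA@94 -> ring=[94:NA]
Op 2: route key 93: smallest pos >= 93 is 94 -> NA
Op 3: add NB@5 -> ring=[5:NB,94:NA]
Op 4: route key 79: smallest pos >= 79 is 94 -> NA
Op 5: add NC@50 -> ring=[5:NB,50:NC,94:NA]
Op 6: remove NA -> ring=[5:NB,50:NC]
Op 7: route key 34: smallest pos >= 34 is 50 -> NC
Op 8: remove NB -> ring=[50:NC]
Final route key 39: smallest pos >= 39 is 50 -> NC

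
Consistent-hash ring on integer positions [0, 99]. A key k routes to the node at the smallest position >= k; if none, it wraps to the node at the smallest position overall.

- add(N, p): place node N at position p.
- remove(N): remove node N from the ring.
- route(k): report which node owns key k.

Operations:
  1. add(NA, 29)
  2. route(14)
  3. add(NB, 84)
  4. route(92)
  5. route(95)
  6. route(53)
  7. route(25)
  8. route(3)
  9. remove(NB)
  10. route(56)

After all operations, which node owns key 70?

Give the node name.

Op 1: add NA@29 -> ring=[29:NA]
Op 2: route key 14: smallest pos >= 14 is 29 -> NA
Op 3: add NB@84 -> ring=[29:NA,84:NB]
Op 4: route key 92: none >= 92, wrap to smallest pos 29 -> NA
Op 5: route key 95: none >= 95, wrap to smallest pos 29 -> NA
Op 6: route key 53: smallest pos >= 53 is 84 -> NB
Op 7: route key 25: smallest pos >= 25 is 29 -> NA
Op 8: route key 3: smallest pos >= 3 is 29 -> NA
Op 9: remove NB -> ring=[29:NA]
Op 10: route key 56: none >= 56, wrap to smallest pos 29 -> NA
Final route key 70: none >= 70, wrap to smallest pos 29 -> NA

Answer: NA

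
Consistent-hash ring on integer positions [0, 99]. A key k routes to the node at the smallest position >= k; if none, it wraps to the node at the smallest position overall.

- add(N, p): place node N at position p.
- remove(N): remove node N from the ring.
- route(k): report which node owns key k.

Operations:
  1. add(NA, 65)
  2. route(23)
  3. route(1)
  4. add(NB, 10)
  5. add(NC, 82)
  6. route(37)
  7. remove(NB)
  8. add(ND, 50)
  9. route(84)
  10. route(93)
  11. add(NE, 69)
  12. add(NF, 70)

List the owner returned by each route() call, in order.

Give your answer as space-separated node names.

Answer: NA NA NA ND ND

Derivation:
Op 1: add NA@65 -> ring=[65:NA]
Op 2: route key 23: smallest pos >= 23 is 65 -> NA
Op 3: route key 1: smallest pos >= 1 is 65 -> NA
Op 4: add NB@10 -> ring=[10:NB,65:NA]
Op 5: add NC@82 -> ring=[10:NB,65:NA,82:NC]
Op 6: route key 37: smallest pos >= 37 is 65 -> NA
Op 7: remove NB -> ring=[65:NA,82:NC]
Op 8: add ND@50 -> ring=[50:ND,65:NA,82:NC]
Op 9: route key 84: none >= 84, wrap to smallest pos 50 -> ND
Op 10: route key 93: none >= 93, wrap to smallest pos 50 -> ND
Op 11: add NE@69 -> ring=[50:ND,65:NA,69:NE,82:NC]
Op 12: add NF@70 -> ring=[50:ND,65:NA,69:NE,70:NF,82:NC]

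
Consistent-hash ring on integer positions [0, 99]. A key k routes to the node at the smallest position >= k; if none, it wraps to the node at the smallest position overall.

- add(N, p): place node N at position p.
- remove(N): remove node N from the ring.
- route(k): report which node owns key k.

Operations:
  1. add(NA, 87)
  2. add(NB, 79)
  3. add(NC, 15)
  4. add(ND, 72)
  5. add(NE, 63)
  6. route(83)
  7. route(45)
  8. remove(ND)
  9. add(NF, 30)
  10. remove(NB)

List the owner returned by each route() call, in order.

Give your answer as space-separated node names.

Answer: NA NE

Derivation:
Op 1: add NA@87 -> ring=[87:NA]
Op 2: add NB@79 -> ring=[79:NB,87:NA]
Op 3: add NC@15 -> ring=[15:NC,79:NB,87:NA]
Op 4: add ND@72 -> ring=[15:NC,72:ND,79:NB,87:NA]
Op 5: add NE@63 -> ring=[15:NC,63:NE,72:ND,79:NB,87:NA]
Op 6: route key 83: smallest pos >= 83 is 87 -> NA
Op 7: route key 45: smallest pos >= 45 is 63 -> NE
Op 8: remove ND -> ring=[15:NC,63:NE,79:NB,87:NA]
Op 9: add NF@30 -> ring=[15:NC,30:NF,63:NE,79:NB,87:NA]
Op 10: remove NB -> ring=[15:NC,30:NF,63:NE,87:NA]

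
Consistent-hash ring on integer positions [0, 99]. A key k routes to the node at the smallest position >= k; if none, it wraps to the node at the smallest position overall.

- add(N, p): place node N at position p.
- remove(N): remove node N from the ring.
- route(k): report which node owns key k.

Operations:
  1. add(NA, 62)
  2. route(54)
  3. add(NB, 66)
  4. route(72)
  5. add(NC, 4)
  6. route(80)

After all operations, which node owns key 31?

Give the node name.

Op 1: add NA@62 -> ring=[62:NA]
Op 2: route key 54: smallest pos >= 54 is 62 -> NA
Op 3: add NB@66 -> ring=[62:NA,66:NB]
Op 4: route key 72: none >= 72, wrap to smallest pos 62 -> NA
Op 5: add NC@4 -> ring=[4:NC,62:NA,66:NB]
Op 6: route key 80: none >= 80, wrap to smallest pos 4 -> NC
Final route key 31: smallest pos >= 31 is 62 -> NA

Answer: NA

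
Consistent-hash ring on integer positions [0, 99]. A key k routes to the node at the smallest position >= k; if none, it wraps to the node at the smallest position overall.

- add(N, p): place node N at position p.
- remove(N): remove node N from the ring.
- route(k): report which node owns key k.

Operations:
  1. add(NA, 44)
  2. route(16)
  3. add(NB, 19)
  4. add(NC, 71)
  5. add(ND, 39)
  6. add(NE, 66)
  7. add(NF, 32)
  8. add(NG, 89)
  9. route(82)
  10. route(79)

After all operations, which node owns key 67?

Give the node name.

Op 1: add NA@44 -> ring=[44:NA]
Op 2: route key 16: smallest pos >= 16 is 44 -> NA
Op 3: add NB@19 -> ring=[19:NB,44:NA]
Op 4: add NC@71 -> ring=[19:NB,44:NA,71:NC]
Op 5: add ND@39 -> ring=[19:NB,39:ND,44:NA,71:NC]
Op 6: add NE@66 -> ring=[19:NB,39:ND,44:NA,66:NE,71:NC]
Op 7: add NF@32 -> ring=[19:NB,32:NF,39:ND,44:NA,66:NE,71:NC]
Op 8: add NG@89 -> ring=[19:NB,32:NF,39:ND,44:NA,66:NE,71:NC,89:NG]
Op 9: route key 82: smallest pos >= 82 is 89 -> NG
Op 10: route key 79: smallest pos >= 79 is 89 -> NG
Final route key 67: smallest pos >= 67 is 71 -> NC

Answer: NC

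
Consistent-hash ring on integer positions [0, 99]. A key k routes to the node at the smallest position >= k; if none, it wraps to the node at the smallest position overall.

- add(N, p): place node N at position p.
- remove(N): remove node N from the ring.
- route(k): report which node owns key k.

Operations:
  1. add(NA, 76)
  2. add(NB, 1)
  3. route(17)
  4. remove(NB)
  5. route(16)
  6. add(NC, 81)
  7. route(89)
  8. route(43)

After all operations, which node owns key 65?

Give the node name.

Op 1: add NA@76 -> ring=[76:NA]
Op 2: add NB@1 -> ring=[1:NB,76:NA]
Op 3: route key 17: smallest pos >= 17 is 76 -> NA
Op 4: remove NB -> ring=[76:NA]
Op 5: route key 16: smallest pos >= 16 is 76 -> NA
Op 6: add NC@81 -> ring=[76:NA,81:NC]
Op 7: route key 89: none >= 89, wrap to smallest pos 76 -> NA
Op 8: route key 43: smallest pos >= 43 is 76 -> NA
Final route key 65: smallest pos >= 65 is 76 -> NA

Answer: NA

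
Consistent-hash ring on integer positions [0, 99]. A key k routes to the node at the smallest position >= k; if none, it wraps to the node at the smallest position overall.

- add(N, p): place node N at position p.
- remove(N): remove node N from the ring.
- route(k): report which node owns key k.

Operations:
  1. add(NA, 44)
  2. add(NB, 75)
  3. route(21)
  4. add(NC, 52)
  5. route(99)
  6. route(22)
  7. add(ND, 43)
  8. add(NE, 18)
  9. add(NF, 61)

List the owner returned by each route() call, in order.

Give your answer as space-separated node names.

Op 1: add NA@44 -> ring=[44:NA]
Op 2: add NB@75 -> ring=[44:NA,75:NB]
Op 3: route key 21: smallest pos >= 21 is 44 -> NA
Op 4: add NC@52 -> ring=[44:NA,52:NC,75:NB]
Op 5: route key 99: none >= 99, wrap to smallest pos 44 -> NA
Op 6: route key 22: smallest pos >= 22 is 44 -> NA
Op 7: add ND@43 -> ring=[43:ND,44:NA,52:NC,75:NB]
Op 8: add NE@18 -> ring=[18:NE,43:ND,44:NA,52:NC,75:NB]
Op 9: add NF@61 -> ring=[18:NE,43:ND,44:NA,52:NC,61:NF,75:NB]

Answer: NA NA NA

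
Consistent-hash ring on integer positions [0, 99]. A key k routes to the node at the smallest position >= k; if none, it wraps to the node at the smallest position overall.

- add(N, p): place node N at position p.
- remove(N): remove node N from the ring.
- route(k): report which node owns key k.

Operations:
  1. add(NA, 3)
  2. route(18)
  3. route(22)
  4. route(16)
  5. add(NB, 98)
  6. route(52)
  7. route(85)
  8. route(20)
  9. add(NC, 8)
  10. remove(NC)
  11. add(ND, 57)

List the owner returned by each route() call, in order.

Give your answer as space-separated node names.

Answer: NA NA NA NB NB NB

Derivation:
Op 1: add NA@3 -> ring=[3:NA]
Op 2: route key 18: none >= 18, wrap to smallest pos 3 -> NA
Op 3: route key 22: none >= 22, wrap to smallest pos 3 -> NA
Op 4: route key 16: none >= 16, wrap to smallest pos 3 -> NA
Op 5: add NB@98 -> ring=[3:NA,98:NB]
Op 6: route key 52: smallest pos >= 52 is 98 -> NB
Op 7: route key 85: smallest pos >= 85 is 98 -> NB
Op 8: route key 20: smallest pos >= 20 is 98 -> NB
Op 9: add NC@8 -> ring=[3:NA,8:NC,98:NB]
Op 10: remove NC -> ring=[3:NA,98:NB]
Op 11: add ND@57 -> ring=[3:NA,57:ND,98:NB]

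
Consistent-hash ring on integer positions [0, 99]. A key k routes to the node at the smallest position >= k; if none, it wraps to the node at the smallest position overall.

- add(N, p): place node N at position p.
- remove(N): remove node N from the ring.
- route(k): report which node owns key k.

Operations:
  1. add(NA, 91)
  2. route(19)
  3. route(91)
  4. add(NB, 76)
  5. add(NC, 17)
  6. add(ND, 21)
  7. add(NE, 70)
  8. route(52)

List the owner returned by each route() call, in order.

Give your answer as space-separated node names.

Answer: NA NA NE

Derivation:
Op 1: add NA@91 -> ring=[91:NA]
Op 2: route key 19: smallest pos >= 19 is 91 -> NA
Op 3: route key 91: smallest pos >= 91 is 91 -> NA
Op 4: add NB@76 -> ring=[76:NB,91:NA]
Op 5: add NC@17 -> ring=[17:NC,76:NB,91:NA]
Op 6: add ND@21 -> ring=[17:NC,21:ND,76:NB,91:NA]
Op 7: add NE@70 -> ring=[17:NC,21:ND,70:NE,76:NB,91:NA]
Op 8: route key 52: smallest pos >= 52 is 70 -> NE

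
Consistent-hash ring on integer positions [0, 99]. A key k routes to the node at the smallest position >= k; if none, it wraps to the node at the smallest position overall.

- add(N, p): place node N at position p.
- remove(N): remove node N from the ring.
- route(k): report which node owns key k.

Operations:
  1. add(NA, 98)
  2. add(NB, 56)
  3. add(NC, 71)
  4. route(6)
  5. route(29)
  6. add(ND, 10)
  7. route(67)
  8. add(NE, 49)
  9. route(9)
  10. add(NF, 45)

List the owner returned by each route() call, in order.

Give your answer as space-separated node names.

Answer: NB NB NC ND

Derivation:
Op 1: add NA@98 -> ring=[98:NA]
Op 2: add NB@56 -> ring=[56:NB,98:NA]
Op 3: add NC@71 -> ring=[56:NB,71:NC,98:NA]
Op 4: route key 6: smallest pos >= 6 is 56 -> NB
Op 5: route key 29: smallest pos >= 29 is 56 -> NB
Op 6: add ND@10 -> ring=[10:ND,56:NB,71:NC,98:NA]
Op 7: route key 67: smallest pos >= 67 is 71 -> NC
Op 8: add NE@49 -> ring=[10:ND,49:NE,56:NB,71:NC,98:NA]
Op 9: route key 9: smallest pos >= 9 is 10 -> ND
Op 10: add NF@45 -> ring=[10:ND,45:NF,49:NE,56:NB,71:NC,98:NA]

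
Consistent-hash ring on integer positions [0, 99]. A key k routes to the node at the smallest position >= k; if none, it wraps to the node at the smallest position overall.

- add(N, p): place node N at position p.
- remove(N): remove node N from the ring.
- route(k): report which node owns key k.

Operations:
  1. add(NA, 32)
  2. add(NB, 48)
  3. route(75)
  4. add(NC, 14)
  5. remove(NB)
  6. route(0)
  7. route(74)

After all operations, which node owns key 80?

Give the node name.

Answer: NC

Derivation:
Op 1: add NA@32 -> ring=[32:NA]
Op 2: add NB@48 -> ring=[32:NA,48:NB]
Op 3: route key 75: none >= 75, wrap to smallest pos 32 -> NA
Op 4: add NC@14 -> ring=[14:NC,32:NA,48:NB]
Op 5: remove NB -> ring=[14:NC,32:NA]
Op 6: route key 0: smallest pos >= 0 is 14 -> NC
Op 7: route key 74: none >= 74, wrap to smallest pos 14 -> NC
Final route key 80: none >= 80, wrap to smallest pos 14 -> NC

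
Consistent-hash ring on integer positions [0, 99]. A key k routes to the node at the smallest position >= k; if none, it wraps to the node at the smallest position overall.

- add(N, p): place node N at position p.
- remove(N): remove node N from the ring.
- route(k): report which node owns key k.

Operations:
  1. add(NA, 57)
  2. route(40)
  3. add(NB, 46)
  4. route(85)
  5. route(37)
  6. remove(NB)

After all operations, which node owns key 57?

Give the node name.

Answer: NA

Derivation:
Op 1: add NA@57 -> ring=[57:NA]
Op 2: route key 40: smallest pos >= 40 is 57 -> NA
Op 3: add NB@46 -> ring=[46:NB,57:NA]
Op 4: route key 85: none >= 85, wrap to smallest pos 46 -> NB
Op 5: route key 37: smallest pos >= 37 is 46 -> NB
Op 6: remove NB -> ring=[57:NA]
Final route key 57: smallest pos >= 57 is 57 -> NA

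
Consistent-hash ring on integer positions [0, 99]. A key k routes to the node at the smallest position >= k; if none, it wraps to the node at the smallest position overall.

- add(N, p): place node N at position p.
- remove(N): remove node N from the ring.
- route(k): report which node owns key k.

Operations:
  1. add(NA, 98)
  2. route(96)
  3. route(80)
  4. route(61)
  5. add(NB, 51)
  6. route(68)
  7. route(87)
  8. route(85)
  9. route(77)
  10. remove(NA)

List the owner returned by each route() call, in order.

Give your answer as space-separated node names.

Op 1: add NA@98 -> ring=[98:NA]
Op 2: route key 96: smallest pos >= 96 is 98 -> NA
Op 3: route key 80: smallest pos >= 80 is 98 -> NA
Op 4: route key 61: smallest pos >= 61 is 98 -> NA
Op 5: add NB@51 -> ring=[51:NB,98:NA]
Op 6: route key 68: smallest pos >= 68 is 98 -> NA
Op 7: route key 87: smallest pos >= 87 is 98 -> NA
Op 8: route key 85: smallest pos >= 85 is 98 -> NA
Op 9: route key 77: smallest pos >= 77 is 98 -> NA
Op 10: remove NA -> ring=[51:NB]

Answer: NA NA NA NA NA NA NA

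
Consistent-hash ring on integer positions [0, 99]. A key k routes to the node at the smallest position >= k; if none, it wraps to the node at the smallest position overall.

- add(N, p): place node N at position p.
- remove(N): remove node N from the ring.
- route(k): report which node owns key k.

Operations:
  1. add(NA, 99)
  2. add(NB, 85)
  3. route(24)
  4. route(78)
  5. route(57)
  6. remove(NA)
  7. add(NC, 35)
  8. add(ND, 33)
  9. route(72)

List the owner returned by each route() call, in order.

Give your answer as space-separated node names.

Op 1: add NA@99 -> ring=[99:NA]
Op 2: add NB@85 -> ring=[85:NB,99:NA]
Op 3: route key 24: smallest pos >= 24 is 85 -> NB
Op 4: route key 78: smallest pos >= 78 is 85 -> NB
Op 5: route key 57: smallest pos >= 57 is 85 -> NB
Op 6: remove NA -> ring=[85:NB]
Op 7: add NC@35 -> ring=[35:NC,85:NB]
Op 8: add ND@33 -> ring=[33:ND,35:NC,85:NB]
Op 9: route key 72: smallest pos >= 72 is 85 -> NB

Answer: NB NB NB NB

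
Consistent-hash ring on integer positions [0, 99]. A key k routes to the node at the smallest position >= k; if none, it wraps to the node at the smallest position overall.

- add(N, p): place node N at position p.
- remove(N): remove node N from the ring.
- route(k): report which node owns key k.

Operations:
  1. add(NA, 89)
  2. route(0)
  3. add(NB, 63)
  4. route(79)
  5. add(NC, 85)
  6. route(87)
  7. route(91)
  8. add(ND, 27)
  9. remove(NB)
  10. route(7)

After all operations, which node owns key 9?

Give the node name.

Answer: ND

Derivation:
Op 1: add NA@89 -> ring=[89:NA]
Op 2: route key 0: smallest pos >= 0 is 89 -> NA
Op 3: add NB@63 -> ring=[63:NB,89:NA]
Op 4: route key 79: smallest pos >= 79 is 89 -> NA
Op 5: add NC@85 -> ring=[63:NB,85:NC,89:NA]
Op 6: route key 87: smallest pos >= 87 is 89 -> NA
Op 7: route key 91: none >= 91, wrap to smallest pos 63 -> NB
Op 8: add ND@27 -> ring=[27:ND,63:NB,85:NC,89:NA]
Op 9: remove NB -> ring=[27:ND,85:NC,89:NA]
Op 10: route key 7: smallest pos >= 7 is 27 -> ND
Final route key 9: smallest pos >= 9 is 27 -> ND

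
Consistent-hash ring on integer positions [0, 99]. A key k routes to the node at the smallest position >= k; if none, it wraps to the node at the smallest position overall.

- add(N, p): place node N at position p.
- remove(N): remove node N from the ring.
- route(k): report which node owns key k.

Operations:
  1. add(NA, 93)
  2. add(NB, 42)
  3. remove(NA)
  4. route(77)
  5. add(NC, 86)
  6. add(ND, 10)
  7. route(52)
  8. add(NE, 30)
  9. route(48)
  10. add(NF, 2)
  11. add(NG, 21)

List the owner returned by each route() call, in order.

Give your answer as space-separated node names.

Answer: NB NC NC

Derivation:
Op 1: add NA@93 -> ring=[93:NA]
Op 2: add NB@42 -> ring=[42:NB,93:NA]
Op 3: remove NA -> ring=[42:NB]
Op 4: route key 77: none >= 77, wrap to smallest pos 42 -> NB
Op 5: add NC@86 -> ring=[42:NB,86:NC]
Op 6: add ND@10 -> ring=[10:ND,42:NB,86:NC]
Op 7: route key 52: smallest pos >= 52 is 86 -> NC
Op 8: add NE@30 -> ring=[10:ND,30:NE,42:NB,86:NC]
Op 9: route key 48: smallest pos >= 48 is 86 -> NC
Op 10: add NF@2 -> ring=[2:NF,10:ND,30:NE,42:NB,86:NC]
Op 11: add NG@21 -> ring=[2:NF,10:ND,21:NG,30:NE,42:NB,86:NC]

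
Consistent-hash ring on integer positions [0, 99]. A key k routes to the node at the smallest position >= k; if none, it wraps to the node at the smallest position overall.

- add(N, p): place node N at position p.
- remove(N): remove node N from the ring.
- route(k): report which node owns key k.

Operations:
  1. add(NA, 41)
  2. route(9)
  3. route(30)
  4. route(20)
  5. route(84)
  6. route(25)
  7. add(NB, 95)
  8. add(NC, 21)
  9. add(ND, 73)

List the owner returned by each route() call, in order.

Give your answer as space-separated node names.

Answer: NA NA NA NA NA

Derivation:
Op 1: add NA@41 -> ring=[41:NA]
Op 2: route key 9: smallest pos >= 9 is 41 -> NA
Op 3: route key 30: smallest pos >= 30 is 41 -> NA
Op 4: route key 20: smallest pos >= 20 is 41 -> NA
Op 5: route key 84: none >= 84, wrap to smallest pos 41 -> NA
Op 6: route key 25: smallest pos >= 25 is 41 -> NA
Op 7: add NB@95 -> ring=[41:NA,95:NB]
Op 8: add NC@21 -> ring=[21:NC,41:NA,95:NB]
Op 9: add ND@73 -> ring=[21:NC,41:NA,73:ND,95:NB]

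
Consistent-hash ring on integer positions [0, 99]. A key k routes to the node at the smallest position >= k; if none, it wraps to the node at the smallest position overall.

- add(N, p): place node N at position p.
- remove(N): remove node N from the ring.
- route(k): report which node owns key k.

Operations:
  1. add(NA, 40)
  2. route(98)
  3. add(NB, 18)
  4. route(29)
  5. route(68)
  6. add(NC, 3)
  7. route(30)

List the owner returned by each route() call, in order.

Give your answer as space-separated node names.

Op 1: add NA@40 -> ring=[40:NA]
Op 2: route key 98: none >= 98, wrap to smallest pos 40 -> NA
Op 3: add NB@18 -> ring=[18:NB,40:NA]
Op 4: route key 29: smallest pos >= 29 is 40 -> NA
Op 5: route key 68: none >= 68, wrap to smallest pos 18 -> NB
Op 6: add NC@3 -> ring=[3:NC,18:NB,40:NA]
Op 7: route key 30: smallest pos >= 30 is 40 -> NA

Answer: NA NA NB NA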